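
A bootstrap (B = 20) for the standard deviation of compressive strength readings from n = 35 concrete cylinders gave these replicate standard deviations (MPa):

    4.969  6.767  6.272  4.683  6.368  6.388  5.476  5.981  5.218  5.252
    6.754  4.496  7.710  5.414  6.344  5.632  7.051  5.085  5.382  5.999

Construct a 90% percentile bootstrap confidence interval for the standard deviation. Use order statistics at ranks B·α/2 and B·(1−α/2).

(4.496, 7.051)

Sorted replicates: 4.496, 4.683, 4.969, 5.085, 5.218, 5.252, 5.382, 5.414, 5.476, 5.632, 5.981, 5.999, 6.272, 6.344, 6.368, 6.388, 6.754, 6.767, 7.051, 7.710
α = 0.10; lower rank = 20 × 0.050 = 1; upper rank = 20 × 0.950 = 19.
The 1st smallest replicate is 4.496; the 19th is 7.051.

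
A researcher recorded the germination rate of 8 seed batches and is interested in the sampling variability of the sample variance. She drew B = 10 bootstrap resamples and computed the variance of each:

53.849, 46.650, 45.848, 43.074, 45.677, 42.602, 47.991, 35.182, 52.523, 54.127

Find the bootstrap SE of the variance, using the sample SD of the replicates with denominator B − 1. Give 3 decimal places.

SE* = 5.833

Bootstrap SE is the standard deviation of the 10 replicate variances.
Mean of replicates: (53.849 + 46.650 + 45.848 + 43.074 + 45.677 + 42.602 + 47.991 + 35.182 + 52.523 + 54.127) / 10 = 467.5230 / 10 = 46.7523
Sum of squared deviations: (+7.0967)² + (−0.1023)² + (−0.9043)² + (−3.6783)² + (−1.0753)² + (−4.1503)² + (+1.2387)² + (−11.5703)² + (+5.7707)² + (+7.3747)² = 306.1959
Variance = 306.1959 / 9 = 34.0218
SE* = √34.0218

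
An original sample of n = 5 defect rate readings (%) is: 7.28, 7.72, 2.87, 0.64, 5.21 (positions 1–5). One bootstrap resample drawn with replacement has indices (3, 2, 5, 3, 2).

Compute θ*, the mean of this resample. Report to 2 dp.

Resample values: 2.87, 7.72, 5.21, 2.87, 7.72.
Mean = (2.87 + 7.72 + 5.21 + 2.87 + 7.72) / 5 = 26.390 / 5 = 5.28

θ* = 5.28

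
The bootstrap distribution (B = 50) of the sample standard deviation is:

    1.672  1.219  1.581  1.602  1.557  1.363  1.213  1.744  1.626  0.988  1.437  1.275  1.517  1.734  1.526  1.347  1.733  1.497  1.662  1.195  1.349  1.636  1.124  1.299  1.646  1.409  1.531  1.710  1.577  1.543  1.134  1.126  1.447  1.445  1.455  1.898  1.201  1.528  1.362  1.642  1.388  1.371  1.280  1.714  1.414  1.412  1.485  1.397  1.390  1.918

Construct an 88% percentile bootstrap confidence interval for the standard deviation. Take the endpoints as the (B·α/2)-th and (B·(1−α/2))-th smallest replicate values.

Sorted replicates: 0.988, 1.124, 1.126, 1.134, 1.195, 1.201, 1.213, 1.219, 1.275, 1.280, 1.299, 1.347, 1.349, 1.362, 1.363, 1.371, 1.388, 1.390, 1.397, 1.409, 1.412, 1.414, 1.437, 1.445, 1.447, 1.455, 1.485, 1.497, 1.517, 1.526, 1.528, 1.531, 1.543, 1.557, 1.577, 1.581, 1.602, 1.626, 1.636, 1.642, 1.646, 1.662, 1.672, 1.710, 1.714, 1.733, 1.734, 1.744, 1.898, 1.918
α = 0.12; lower rank = 50 × 0.060 = 3; upper rank = 50 × 0.940 = 47.
The 3rd smallest replicate is 1.126; the 47th is 1.734.

(1.126, 1.734)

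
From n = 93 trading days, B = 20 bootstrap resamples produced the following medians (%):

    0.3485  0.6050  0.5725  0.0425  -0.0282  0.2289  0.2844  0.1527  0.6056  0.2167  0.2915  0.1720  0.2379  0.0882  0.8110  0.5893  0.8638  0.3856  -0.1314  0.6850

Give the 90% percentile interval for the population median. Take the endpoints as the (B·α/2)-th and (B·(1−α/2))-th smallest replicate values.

(-0.1314, 0.8110)

Sorted replicates: -0.1314, -0.0282, 0.0425, 0.0882, 0.1527, 0.1720, 0.2167, 0.2289, 0.2379, 0.2844, 0.2915, 0.3485, 0.3856, 0.5725, 0.5893, 0.6050, 0.6056, 0.6850, 0.8110, 0.8638
α = 0.10; lower rank = 20 × 0.050 = 1; upper rank = 20 × 0.950 = 19.
The 1st smallest replicate is -0.1314; the 19th is 0.8110.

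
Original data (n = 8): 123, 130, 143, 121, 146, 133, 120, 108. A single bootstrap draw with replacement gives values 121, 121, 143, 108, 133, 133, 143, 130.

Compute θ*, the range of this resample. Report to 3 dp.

θ* = 35.000

Range = 143 − 108 = 35.000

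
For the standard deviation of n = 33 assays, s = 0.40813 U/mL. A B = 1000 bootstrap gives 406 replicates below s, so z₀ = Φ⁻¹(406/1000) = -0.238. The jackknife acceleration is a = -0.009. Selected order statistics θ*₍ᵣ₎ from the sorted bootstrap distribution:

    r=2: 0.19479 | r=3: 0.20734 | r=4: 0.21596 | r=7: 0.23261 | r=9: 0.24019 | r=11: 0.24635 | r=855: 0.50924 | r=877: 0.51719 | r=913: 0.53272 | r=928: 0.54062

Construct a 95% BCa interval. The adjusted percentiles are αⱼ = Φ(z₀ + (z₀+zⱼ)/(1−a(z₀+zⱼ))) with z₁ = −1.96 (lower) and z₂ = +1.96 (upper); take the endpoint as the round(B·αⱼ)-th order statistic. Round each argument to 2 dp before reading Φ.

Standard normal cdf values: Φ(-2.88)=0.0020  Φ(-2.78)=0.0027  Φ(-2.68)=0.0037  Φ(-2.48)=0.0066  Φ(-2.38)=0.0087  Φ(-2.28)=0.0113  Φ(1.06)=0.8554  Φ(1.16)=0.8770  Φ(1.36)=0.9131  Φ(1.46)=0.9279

Lower: z₀ + z₁ = -0.238 + (-1.960) = -2.198; 1 − a(z₀+z₁) = 1 − (-0.009)(-2.198) = 0.9802; argument = -0.238 + (-2.198)/0.9802 = -2.4804 → -2.48.
α₁ = Φ(-2.48) = 0.0066; rank = round(1000 × 0.0066) = 7; θ*₍7₎ = 0.23261.
Upper: z₀ + z₂ = 1.722; 1 − a(z₀+z₂) = 1.0155; argument = 1.4577 → 1.46; α₂ = 0.9279; rank = 928; θ*₍928₎ = 0.54062.

(0.23261, 0.54062)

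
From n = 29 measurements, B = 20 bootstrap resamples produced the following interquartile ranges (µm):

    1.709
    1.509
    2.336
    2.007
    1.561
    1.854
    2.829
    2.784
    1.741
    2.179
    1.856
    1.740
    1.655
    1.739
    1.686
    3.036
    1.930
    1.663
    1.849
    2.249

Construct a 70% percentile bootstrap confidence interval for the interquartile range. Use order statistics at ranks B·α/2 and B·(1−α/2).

(1.655, 2.336)

Sorted replicates: 1.509, 1.561, 1.655, 1.663, 1.686, 1.709, 1.739, 1.740, 1.741, 1.849, 1.854, 1.856, 1.930, 2.007, 2.179, 2.249, 2.336, 2.784, 2.829, 3.036
α = 0.30; lower rank = 20 × 0.150 = 3; upper rank = 20 × 0.850 = 17.
The 3rd smallest replicate is 1.655; the 17th is 2.336.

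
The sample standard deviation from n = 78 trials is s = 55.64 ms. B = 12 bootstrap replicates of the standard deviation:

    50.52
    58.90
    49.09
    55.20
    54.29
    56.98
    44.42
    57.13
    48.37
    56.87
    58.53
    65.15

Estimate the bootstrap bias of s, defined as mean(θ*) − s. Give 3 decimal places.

bias = −1.019

mean(θ*) = (50.52 + 58.90 + 49.09 + 55.20 + 54.29 + 56.98 + 44.42 + 57.13 + 48.37 + 56.87 + 58.53 + 65.15) / 12 = 54.6208
bias = 54.6208 − 55.64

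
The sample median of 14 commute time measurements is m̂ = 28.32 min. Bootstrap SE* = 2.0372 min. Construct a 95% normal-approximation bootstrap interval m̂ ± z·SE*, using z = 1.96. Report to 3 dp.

(24.327, 32.313)

Margin = 1.96 × 2.0372 = 3.9929
Interval: 28.32 ± 3.9929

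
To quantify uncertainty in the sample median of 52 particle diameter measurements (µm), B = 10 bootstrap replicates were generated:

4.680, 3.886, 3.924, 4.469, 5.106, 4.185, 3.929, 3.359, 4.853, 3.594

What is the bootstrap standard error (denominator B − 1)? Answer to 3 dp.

Bootstrap SE is the standard deviation of the 10 replicate medians.
Mean of replicates: (4.680 + 3.886 + 3.924 + 4.469 + 5.106 + 4.185 + 3.929 + 3.359 + 4.853 + 3.594) / 10 = 41.9850 / 10 = 4.1985
Sum of squared deviations: (+0.4815)² + (−0.3125)² + (−0.2745)² + (+0.2705)² + (+0.9075)² + (−0.0135)² + (−0.2695)² + (−0.8395)² + (+0.6545)² + (−0.6045)² = 2.8729
Variance = 2.8729 / 9 = 0.3192
SE* = √0.3192

SE* = 0.565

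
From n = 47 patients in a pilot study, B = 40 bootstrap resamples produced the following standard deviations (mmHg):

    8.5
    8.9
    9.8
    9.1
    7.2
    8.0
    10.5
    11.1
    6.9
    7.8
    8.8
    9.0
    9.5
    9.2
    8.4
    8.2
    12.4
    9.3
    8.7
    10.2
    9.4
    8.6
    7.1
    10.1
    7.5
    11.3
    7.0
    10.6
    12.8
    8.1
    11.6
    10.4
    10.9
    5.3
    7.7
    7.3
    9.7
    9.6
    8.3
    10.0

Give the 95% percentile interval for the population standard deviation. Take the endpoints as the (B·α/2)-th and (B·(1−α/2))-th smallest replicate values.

Sorted replicates: 5.3, 6.9, 7.0, 7.1, 7.2, 7.3, 7.5, 7.7, 7.8, 8.0, 8.1, 8.2, 8.3, 8.4, 8.5, 8.6, 8.7, 8.8, 8.9, 9.0, 9.1, 9.2, 9.3, 9.4, 9.5, 9.6, 9.7, 9.8, 10.0, 10.1, 10.2, 10.4, 10.5, 10.6, 10.9, 11.1, 11.3, 11.6, 12.4, 12.8
α = 0.05; lower rank = 40 × 0.025 = 1; upper rank = 40 × 0.975 = 39.
The 1st smallest replicate is 5.3; the 39th is 12.4.

(5.3, 12.4)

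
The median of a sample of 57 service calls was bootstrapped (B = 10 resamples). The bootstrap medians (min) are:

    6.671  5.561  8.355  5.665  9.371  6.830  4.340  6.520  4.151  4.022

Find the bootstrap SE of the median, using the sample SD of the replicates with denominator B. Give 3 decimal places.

SE* = 1.688

Bootstrap SE is the standard deviation of the 10 replicate medians.
Mean of replicates: (6.671 + 5.561 + 8.355 + 5.665 + 9.371 + 6.830 + 4.340 + 6.520 + 4.151 + 4.022) / 10 = 61.4860 / 10 = 6.1486
Sum of squared deviations: (+0.5224)² + (−0.5876)² + (+2.2064)² + (−0.4836)² + (+3.2224)² + (+0.6814)² + (−1.8086)² + (+0.3714)² + (−1.9976)² + (−2.1266)² = 28.4902
Variance = 28.4902 / 10 = 2.8490
SE* = √2.8490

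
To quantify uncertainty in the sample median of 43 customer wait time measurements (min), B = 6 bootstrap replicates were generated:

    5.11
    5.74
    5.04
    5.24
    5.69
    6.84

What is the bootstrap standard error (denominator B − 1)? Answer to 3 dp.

SE* = 0.671

Bootstrap SE is the standard deviation of the 6 replicate medians.
Mean of replicates: (5.11 + 5.74 + 5.04 + 5.24 + 5.69 + 6.84) / 6 = 33.6600 / 6 = 5.6100
Sum of squared deviations: (−0.5000)² + (+0.1300)² + (−0.5700)² + (−0.3700)² + (+0.0800)² + (+1.2300)² = 2.2480
Variance = 2.2480 / 5 = 0.4496
SE* = √0.4496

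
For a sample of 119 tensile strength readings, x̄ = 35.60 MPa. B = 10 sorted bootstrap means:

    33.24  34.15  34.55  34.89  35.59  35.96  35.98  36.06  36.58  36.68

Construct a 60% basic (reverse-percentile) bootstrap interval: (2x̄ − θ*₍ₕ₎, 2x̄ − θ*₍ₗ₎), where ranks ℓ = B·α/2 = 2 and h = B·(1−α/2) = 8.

(35.14, 37.05)

Percentile endpoints at ranks 2 and 8: θ*₍2₎ = 34.15, θ*₍8₎ = 36.06.
Basic interval reflects these around x̄:
  lower = 2 × 35.60 − 36.06 = 35.14
  upper = 2 × 35.60 − 34.15 = 37.05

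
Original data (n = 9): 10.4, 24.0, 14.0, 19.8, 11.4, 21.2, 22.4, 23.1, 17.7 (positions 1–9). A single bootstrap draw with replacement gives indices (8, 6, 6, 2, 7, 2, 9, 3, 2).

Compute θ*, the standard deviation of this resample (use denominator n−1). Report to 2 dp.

Resample values: 23.1, 21.2, 21.2, 24.0, 22.4, 24.0, 17.7, 14.0, 24.0.
Mean = 21.2889; sum of squared deviations = 92.5889
s² = 92.5889 / 8 = 11.5736
s = √11.5736 = 3.40

θ* = 3.40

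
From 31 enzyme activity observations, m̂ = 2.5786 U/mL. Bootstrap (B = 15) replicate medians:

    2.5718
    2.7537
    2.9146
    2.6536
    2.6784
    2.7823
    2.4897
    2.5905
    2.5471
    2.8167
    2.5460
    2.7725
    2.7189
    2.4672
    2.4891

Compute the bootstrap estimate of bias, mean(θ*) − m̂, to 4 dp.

bias = +0.0742

mean(θ*) = (2.5718 + 2.7537 + 2.9146 + 2.6536 + 2.6784 + 2.7823 + 2.4897 + 2.5905 + 2.5471 + 2.8167 + 2.5460 + 2.7725 + 2.7189 + 2.4672 + 2.4891) / 15 = 2.65281
bias = 2.65281 − 2.5786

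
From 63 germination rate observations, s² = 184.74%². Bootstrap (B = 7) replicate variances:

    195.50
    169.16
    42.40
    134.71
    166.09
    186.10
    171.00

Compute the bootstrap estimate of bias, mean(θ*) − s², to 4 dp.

bias = −32.6029

mean(θ*) = (195.50 + 169.16 + 42.40 + 134.71 + 166.09 + 186.10 + 171.00) / 7 = 152.13714
bias = 152.13714 − 184.74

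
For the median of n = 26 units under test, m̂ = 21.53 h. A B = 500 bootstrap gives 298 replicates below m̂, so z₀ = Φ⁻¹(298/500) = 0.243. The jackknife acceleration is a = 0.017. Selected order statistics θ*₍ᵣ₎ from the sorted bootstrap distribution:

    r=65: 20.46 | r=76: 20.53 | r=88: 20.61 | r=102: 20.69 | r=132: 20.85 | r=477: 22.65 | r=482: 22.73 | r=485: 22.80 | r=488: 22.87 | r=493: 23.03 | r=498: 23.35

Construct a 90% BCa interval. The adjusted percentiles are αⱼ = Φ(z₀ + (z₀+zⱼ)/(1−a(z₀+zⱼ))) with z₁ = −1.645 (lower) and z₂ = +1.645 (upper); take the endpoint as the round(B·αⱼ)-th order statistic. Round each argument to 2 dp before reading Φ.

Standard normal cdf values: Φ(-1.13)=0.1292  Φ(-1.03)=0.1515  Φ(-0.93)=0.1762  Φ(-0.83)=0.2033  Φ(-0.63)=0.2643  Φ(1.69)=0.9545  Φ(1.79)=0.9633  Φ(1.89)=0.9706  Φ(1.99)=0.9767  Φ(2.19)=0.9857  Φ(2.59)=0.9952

Lower: z₀ + z₁ = 0.243 + (-1.645) = -1.402; 1 − a(z₀+z₁) = 1 − (0.017)(-1.402) = 1.0238; argument = 0.243 + (-1.402)/1.0238 = -1.1264 → -1.13.
α₁ = Φ(-1.13) = 0.1292; rank = round(500 × 0.1292) = 65; θ*₍65₎ = 20.46.
Upper: z₀ + z₂ = 1.888; 1 − a(z₀+z₂) = 0.9679; argument = 2.1936 → 2.19; α₂ = 0.9857; rank = 493; θ*₍493₎ = 23.03.

(20.46, 23.03)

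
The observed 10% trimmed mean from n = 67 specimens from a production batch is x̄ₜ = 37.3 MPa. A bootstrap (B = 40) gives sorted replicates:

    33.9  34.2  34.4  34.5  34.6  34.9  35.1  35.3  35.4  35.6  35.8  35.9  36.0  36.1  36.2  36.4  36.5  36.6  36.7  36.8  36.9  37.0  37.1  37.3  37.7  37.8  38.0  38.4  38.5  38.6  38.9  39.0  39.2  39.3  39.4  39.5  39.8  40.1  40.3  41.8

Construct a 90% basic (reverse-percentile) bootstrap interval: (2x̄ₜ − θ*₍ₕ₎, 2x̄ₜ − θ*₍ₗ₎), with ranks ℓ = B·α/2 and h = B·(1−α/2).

Percentile endpoints at ranks 2 and 38: θ*₍2₎ = 34.2, θ*₍38₎ = 40.1.
Basic interval reflects these around x̄ₜ:
  lower = 2 × 37.3 − 40.1 = 34.5
  upper = 2 × 37.3 − 34.2 = 40.4

(34.5, 40.4)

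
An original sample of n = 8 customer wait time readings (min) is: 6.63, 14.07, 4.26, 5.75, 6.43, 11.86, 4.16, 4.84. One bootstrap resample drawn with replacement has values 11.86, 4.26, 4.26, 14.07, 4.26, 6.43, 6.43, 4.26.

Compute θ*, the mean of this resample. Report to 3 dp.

Mean = (11.86 + 4.26 + 4.26 + 14.07 + 4.26 + 6.43 + 6.43 + 4.26) / 8 = 55.830 / 8 = 6.979

θ* = 6.979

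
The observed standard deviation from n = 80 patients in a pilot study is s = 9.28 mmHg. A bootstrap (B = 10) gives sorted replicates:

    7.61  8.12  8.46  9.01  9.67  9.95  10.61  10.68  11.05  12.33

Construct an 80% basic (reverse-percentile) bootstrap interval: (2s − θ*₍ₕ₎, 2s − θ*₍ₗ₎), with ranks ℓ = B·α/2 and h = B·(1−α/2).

(7.51, 10.95)

Percentile endpoints at ranks 1 and 9: θ*₍1₎ = 7.61, θ*₍9₎ = 11.05.
Basic interval reflects these around s:
  lower = 2 × 9.28 − 11.05 = 7.51
  upper = 2 × 9.28 − 7.61 = 10.95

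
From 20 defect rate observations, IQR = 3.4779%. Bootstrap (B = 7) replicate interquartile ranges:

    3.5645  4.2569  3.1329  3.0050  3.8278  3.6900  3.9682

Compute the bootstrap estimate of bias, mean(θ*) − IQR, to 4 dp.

mean(θ*) = (3.5645 + 4.2569 + 3.1329 + 3.0050 + 3.8278 + 3.6900 + 3.9682) / 7 = 3.63504
bias = 3.63504 − 3.4779

bias = +0.1571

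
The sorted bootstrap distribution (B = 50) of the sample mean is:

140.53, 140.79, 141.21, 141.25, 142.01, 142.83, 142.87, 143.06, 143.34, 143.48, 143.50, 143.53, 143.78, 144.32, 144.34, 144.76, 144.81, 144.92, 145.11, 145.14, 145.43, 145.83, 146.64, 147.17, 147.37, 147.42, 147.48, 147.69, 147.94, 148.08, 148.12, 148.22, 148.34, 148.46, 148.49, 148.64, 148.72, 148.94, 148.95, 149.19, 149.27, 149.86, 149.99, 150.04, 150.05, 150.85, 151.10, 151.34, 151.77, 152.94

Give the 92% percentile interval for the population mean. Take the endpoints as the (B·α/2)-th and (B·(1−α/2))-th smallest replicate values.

α = 0.08; lower rank = 50 × 0.040 = 2; upper rank = 50 × 0.960 = 48.
The 2nd smallest replicate is 140.79; the 48th is 151.34.

(140.79, 151.34)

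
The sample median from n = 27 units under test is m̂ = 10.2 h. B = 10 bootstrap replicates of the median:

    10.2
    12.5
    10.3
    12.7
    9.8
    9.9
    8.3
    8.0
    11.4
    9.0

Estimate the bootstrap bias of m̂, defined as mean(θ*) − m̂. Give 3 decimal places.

bias = +0.010

mean(θ*) = (10.2 + 12.5 + 10.3 + 12.7 + 9.8 + 9.9 + 8.3 + 8.0 + 11.4 + 9.0) / 10 = 10.2100
bias = 10.2100 − 10.2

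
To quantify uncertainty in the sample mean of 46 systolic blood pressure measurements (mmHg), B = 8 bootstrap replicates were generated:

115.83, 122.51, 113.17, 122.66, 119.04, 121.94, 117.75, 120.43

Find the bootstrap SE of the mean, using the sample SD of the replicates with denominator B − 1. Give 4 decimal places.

Bootstrap SE is the standard deviation of the 8 replicate means.
Mean of replicates: (115.83 + 122.51 + 113.17 + 122.66 + 119.04 + 121.94 + 117.75 + 120.43) / 8 = 953.33000 / 8 = 119.16625
Sum of squared deviations: (−3.33625)² + (+3.34375)² + (−5.99625)² + (+3.49375)² + (−0.12625)² + (+2.77375)² + (−1.41625)² + (+1.26375)² = 81.78499
Variance = 81.78499 / 7 = 11.68357
SE* = √11.68357

SE* = 3.4181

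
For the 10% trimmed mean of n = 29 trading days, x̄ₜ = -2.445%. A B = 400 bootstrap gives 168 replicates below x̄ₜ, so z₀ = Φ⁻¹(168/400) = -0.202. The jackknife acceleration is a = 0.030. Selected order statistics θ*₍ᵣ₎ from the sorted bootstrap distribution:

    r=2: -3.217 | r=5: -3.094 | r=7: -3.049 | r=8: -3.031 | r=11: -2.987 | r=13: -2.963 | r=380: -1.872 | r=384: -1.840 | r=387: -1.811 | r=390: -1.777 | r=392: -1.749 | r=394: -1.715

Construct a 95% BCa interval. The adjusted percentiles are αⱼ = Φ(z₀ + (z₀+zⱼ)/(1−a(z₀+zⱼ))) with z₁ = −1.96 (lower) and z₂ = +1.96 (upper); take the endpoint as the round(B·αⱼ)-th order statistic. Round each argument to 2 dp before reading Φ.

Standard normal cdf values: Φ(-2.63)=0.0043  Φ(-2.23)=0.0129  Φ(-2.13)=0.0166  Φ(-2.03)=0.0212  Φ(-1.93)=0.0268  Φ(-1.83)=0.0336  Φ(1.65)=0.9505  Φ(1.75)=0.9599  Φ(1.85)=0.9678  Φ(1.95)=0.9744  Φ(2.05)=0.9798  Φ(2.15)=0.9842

Lower: z₀ + z₁ = -0.202 + (-1.960) = -2.162; 1 − a(z₀+z₁) = 1 − (0.030)(-2.162) = 1.0649; argument = -0.202 + (-2.162)/1.0649 = -2.2323 → -2.23.
α₁ = Φ(-2.23) = 0.0129; rank = round(400 × 0.0129) = 5; θ*₍5₎ = -3.094.
Upper: z₀ + z₂ = 1.758; 1 − a(z₀+z₂) = 0.9473; argument = 1.6539 → 1.65; α₂ = 0.9505; rank = 380; θ*₍380₎ = -1.872.

(-3.094, -1.872)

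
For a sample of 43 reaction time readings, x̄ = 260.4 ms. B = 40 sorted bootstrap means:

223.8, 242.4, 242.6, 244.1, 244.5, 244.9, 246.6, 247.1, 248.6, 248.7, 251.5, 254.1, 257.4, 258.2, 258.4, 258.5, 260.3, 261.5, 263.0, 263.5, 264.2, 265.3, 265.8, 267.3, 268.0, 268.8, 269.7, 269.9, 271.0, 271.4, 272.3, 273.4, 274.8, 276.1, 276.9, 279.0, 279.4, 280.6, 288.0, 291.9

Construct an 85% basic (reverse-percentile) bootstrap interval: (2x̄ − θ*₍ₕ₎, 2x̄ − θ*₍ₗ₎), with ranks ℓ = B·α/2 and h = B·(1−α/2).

Percentile endpoints at ranks 3 and 37: θ*₍3₎ = 242.6, θ*₍37₎ = 279.4.
Basic interval reflects these around x̄:
  lower = 2 × 260.4 − 279.4 = 241.4
  upper = 2 × 260.4 − 242.6 = 278.2

(241.4, 278.2)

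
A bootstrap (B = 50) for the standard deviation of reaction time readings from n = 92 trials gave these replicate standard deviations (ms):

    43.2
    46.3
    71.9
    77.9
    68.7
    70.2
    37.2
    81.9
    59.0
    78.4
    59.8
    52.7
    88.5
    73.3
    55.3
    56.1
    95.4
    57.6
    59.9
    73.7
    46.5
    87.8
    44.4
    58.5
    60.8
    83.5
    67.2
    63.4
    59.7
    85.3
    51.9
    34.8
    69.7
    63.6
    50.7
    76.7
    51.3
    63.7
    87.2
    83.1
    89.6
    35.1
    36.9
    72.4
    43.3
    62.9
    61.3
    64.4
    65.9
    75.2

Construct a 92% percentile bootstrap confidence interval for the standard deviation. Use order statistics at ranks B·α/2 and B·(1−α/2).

(35.1, 88.5)

Sorted replicates: 34.8, 35.1, 36.9, 37.2, 43.2, 43.3, 44.4, 46.3, 46.5, 50.7, 51.3, 51.9, 52.7, 55.3, 56.1, 57.6, 58.5, 59.0, 59.7, 59.8, 59.9, 60.8, 61.3, 62.9, 63.4, 63.6, 63.7, 64.4, 65.9, 67.2, 68.7, 69.7, 70.2, 71.9, 72.4, 73.3, 73.7, 75.2, 76.7, 77.9, 78.4, 81.9, 83.1, 83.5, 85.3, 87.2, 87.8, 88.5, 89.6, 95.4
α = 0.08; lower rank = 50 × 0.040 = 2; upper rank = 50 × 0.960 = 48.
The 2nd smallest replicate is 35.1; the 48th is 88.5.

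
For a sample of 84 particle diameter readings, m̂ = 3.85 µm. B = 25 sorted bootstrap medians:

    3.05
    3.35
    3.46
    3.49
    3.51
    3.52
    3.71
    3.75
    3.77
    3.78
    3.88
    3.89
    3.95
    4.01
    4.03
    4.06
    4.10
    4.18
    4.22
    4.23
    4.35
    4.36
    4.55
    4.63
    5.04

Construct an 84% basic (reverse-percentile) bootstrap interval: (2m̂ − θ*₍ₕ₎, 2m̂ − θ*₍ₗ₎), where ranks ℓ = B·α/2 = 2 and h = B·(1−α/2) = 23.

(3.15, 4.35)

Percentile endpoints at ranks 2 and 23: θ*₍2₎ = 3.35, θ*₍23₎ = 4.55.
Basic interval reflects these around m̂:
  lower = 2 × 3.85 − 4.55 = 3.15
  upper = 2 × 3.85 − 3.35 = 4.35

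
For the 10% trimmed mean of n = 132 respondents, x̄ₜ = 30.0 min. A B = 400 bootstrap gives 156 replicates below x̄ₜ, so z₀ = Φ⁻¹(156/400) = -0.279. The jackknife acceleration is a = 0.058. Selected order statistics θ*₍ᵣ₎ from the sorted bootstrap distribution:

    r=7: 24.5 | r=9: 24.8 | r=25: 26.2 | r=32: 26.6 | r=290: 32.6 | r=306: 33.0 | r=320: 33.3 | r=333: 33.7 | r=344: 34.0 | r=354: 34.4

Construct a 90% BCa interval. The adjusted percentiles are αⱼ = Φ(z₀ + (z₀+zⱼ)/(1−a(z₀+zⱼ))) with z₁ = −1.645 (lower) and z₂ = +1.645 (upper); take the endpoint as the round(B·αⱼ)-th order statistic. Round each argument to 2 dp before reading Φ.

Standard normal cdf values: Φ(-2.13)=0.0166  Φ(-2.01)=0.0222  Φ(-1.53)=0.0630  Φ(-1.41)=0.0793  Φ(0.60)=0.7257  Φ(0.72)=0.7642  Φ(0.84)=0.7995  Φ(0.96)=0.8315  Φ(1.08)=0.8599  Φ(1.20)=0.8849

Lower: z₀ + z₁ = -0.279 + (-1.645) = -1.924; 1 − a(z₀+z₁) = 1 − (0.058)(-1.924) = 1.1116; argument = -0.279 + (-1.924)/1.1116 = -2.0099 → -2.01.
α₁ = Φ(-2.01) = 0.0222; rank = round(400 × 0.0222) = 9; θ*₍9₎ = 24.8.
Upper: z₀ + z₂ = 1.366; 1 − a(z₀+z₂) = 0.9208; argument = 1.2045 → 1.20; α₂ = 0.8849; rank = 354; θ*₍354₎ = 34.4.

(24.8, 34.4)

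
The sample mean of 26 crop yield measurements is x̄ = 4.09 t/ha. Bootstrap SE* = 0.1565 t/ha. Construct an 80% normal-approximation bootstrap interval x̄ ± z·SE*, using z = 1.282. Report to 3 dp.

Margin = 1.282 × 0.1565 = 0.2006
Interval: 4.09 ± 0.2006

(3.889, 4.291)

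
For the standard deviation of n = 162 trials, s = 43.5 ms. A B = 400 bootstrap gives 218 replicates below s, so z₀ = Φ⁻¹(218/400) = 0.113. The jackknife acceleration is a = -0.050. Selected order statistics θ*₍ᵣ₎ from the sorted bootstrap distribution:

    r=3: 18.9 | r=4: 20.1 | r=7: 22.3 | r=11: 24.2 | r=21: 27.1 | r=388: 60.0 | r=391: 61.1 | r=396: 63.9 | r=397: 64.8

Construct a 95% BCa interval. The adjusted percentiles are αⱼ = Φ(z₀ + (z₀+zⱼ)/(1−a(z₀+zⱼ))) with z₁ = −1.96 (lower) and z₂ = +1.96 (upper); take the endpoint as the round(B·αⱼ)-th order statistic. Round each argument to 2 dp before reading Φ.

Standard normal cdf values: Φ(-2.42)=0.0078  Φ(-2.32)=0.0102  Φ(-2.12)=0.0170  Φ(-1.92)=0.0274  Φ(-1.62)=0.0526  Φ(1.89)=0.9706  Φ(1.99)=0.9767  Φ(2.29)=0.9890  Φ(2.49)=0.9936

Lower: z₀ + z₁ = 0.113 + (-1.960) = -1.847; 1 − a(z₀+z₁) = 1 − (-0.050)(-1.847) = 0.9076; argument = 0.113 + (-1.847)/0.9076 = -1.9219 → -1.92.
α₁ = Φ(-1.92) = 0.0274; rank = round(400 × 0.0274) = 11; θ*₍11₎ = 24.2.
Upper: z₀ + z₂ = 2.073; 1 − a(z₀+z₂) = 1.1037; argument = 1.9913 → 1.99; α₂ = 0.9767; rank = 391; θ*₍391₎ = 61.1.

(24.2, 61.1)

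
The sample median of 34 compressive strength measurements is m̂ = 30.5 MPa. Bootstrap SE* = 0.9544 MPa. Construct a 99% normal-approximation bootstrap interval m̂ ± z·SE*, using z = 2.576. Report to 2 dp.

(28.04, 32.96)

Margin = 2.576 × 0.9544 = 2.459
Interval: 30.5 ± 2.459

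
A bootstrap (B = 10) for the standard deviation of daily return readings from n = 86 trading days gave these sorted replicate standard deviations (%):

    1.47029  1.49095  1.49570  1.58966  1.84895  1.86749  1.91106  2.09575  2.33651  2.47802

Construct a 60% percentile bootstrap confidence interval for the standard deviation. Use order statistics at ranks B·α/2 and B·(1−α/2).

α = 0.40; lower rank = 10 × 0.200 = 2; upper rank = 10 × 0.800 = 8.
The 2nd smallest replicate is 1.49095; the 8th is 2.09575.

(1.49095, 2.09575)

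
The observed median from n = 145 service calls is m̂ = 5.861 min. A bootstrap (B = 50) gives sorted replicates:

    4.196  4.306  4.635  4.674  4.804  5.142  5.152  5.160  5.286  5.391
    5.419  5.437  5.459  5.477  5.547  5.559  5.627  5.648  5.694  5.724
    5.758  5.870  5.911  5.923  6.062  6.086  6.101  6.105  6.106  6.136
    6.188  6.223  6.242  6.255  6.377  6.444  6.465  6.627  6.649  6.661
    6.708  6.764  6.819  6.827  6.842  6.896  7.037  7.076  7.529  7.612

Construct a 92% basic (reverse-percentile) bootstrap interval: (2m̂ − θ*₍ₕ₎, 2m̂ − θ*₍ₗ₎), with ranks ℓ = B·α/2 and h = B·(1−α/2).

Percentile endpoints at ranks 2 and 48: θ*₍2₎ = 4.306, θ*₍48₎ = 7.076.
Basic interval reflects these around m̂:
  lower = 2 × 5.861 − 7.076 = 4.646
  upper = 2 × 5.861 − 4.306 = 7.416

(4.646, 7.416)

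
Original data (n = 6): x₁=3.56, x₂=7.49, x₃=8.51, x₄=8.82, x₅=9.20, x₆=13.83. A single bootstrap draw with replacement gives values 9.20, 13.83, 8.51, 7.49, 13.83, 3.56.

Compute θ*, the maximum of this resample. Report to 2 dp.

θ* = 13.83

Maximum = 13.83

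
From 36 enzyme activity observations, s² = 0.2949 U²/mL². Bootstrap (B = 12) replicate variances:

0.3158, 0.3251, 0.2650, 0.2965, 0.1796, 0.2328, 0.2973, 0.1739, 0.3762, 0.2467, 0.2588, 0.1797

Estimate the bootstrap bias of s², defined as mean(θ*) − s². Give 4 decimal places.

bias = −0.0326

mean(θ*) = (0.3158 + 0.3251 + 0.2650 + 0.2965 + 0.1796 + 0.2328 + 0.2973 + 0.1739 + 0.3762 + 0.2467 + 0.2588 + 0.1797) / 12 = 0.26228
bias = 0.26228 − 0.2949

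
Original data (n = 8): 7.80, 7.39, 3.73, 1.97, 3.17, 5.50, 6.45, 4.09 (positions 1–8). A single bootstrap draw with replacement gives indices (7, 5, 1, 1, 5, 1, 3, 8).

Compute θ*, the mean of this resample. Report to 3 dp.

Resample values: 6.45, 3.17, 7.80, 7.80, 3.17, 7.80, 3.73, 4.09.
Mean = (6.45 + 3.17 + 7.80 + 7.80 + 3.17 + 7.80 + 3.73 + 4.09) / 8 = 44.010 / 8 = 5.501

θ* = 5.501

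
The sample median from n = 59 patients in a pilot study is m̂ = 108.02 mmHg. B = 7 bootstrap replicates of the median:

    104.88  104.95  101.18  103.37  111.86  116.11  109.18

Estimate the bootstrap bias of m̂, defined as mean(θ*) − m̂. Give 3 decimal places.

mean(θ*) = (104.88 + 104.95 + 101.18 + 103.37 + 111.86 + 116.11 + 109.18) / 7 = 107.3614
bias = 107.3614 − 108.02

bias = −0.659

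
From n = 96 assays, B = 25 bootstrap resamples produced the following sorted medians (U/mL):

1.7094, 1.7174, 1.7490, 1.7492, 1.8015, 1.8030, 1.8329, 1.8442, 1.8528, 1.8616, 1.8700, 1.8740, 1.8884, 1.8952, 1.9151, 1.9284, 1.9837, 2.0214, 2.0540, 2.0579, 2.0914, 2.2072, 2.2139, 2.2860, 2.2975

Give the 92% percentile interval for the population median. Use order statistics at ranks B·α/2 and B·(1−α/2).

(1.7094, 2.2860)

α = 0.08; lower rank = 25 × 0.040 = 1; upper rank = 25 × 0.960 = 24.
The 1st smallest replicate is 1.7094; the 24th is 2.2860.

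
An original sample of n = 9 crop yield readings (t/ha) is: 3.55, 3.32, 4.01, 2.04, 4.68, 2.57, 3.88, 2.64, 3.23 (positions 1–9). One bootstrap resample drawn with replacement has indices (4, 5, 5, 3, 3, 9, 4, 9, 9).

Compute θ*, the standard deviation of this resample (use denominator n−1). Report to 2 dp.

θ* = 0.99

Resample values: 2.04, 4.68, 4.68, 4.01, 4.01, 3.23, 2.04, 3.23, 3.23.
Mean = 3.4611; sum of squared deviations = 7.7733
s² = 7.7733 / 8 = 0.9717
s = √0.9717 = 0.99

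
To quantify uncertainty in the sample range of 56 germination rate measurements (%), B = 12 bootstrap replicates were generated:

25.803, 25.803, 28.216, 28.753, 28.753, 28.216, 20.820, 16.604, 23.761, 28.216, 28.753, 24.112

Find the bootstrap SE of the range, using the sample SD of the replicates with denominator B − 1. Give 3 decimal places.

Bootstrap SE is the standard deviation of the 12 replicate ranges.
Mean of replicates: (25.803 + 25.803 + 28.216 + 28.753 + 28.753 + 28.216 + 20.820 + 16.604 + 23.761 + 28.216 + 28.753 + 24.112) / 12 = 307.8100 / 12 = 25.6508
Sum of squared deviations: (+0.1522)² + (+0.1522)² + (+2.5652)² + (+3.1022)² + (+3.1022)² + (+2.5652)² + (−4.8308)² + (−9.0468)² + (−1.8898)² + (+2.5652)² + (+3.1022)² + (−1.5388)² = 159.7785
Variance = 159.7785 / 11 = 14.5253
SE* = √14.5253

SE* = 3.811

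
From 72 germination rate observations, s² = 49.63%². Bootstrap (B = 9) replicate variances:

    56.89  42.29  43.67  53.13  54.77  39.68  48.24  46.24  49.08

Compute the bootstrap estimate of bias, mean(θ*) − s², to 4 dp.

bias = −1.4089

mean(θ*) = (56.89 + 42.29 + 43.67 + 53.13 + 54.77 + 39.68 + 48.24 + 46.24 + 49.08) / 9 = 48.22111
bias = 48.22111 − 49.63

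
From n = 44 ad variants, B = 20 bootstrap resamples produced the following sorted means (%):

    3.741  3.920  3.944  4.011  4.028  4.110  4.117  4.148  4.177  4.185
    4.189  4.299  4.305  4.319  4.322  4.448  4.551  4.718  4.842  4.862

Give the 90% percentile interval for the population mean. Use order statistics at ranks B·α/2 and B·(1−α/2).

α = 0.10; lower rank = 20 × 0.050 = 1; upper rank = 20 × 0.950 = 19.
The 1st smallest replicate is 3.741; the 19th is 4.842.

(3.741, 4.842)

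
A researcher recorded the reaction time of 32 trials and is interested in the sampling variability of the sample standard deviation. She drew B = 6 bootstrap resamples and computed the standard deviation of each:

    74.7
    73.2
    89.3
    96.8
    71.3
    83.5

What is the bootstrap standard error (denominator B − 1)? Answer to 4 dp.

Bootstrap SE is the standard deviation of the 6 replicate standard deviations.
Mean of replicates: (74.7 + 73.2 + 89.3 + 96.8 + 71.3 + 83.5) / 6 = 488.80000 / 6 = 81.46667
Sum of squared deviations: (−6.76667)² + (−8.26667)² + (+7.83333)² + (+15.33333)² + (−10.16667)² + (+2.03333)² = 518.09333
Variance = 518.09333 / 5 = 103.61867
SE* = √103.61867

SE* = 10.1793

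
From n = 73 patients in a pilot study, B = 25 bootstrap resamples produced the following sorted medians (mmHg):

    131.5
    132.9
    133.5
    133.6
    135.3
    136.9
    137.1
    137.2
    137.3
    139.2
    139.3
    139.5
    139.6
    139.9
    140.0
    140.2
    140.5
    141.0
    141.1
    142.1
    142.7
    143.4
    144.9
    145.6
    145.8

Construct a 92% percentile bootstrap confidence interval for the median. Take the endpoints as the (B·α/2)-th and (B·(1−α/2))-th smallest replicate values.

(131.5, 145.6)

α = 0.08; lower rank = 25 × 0.040 = 1; upper rank = 25 × 0.960 = 24.
The 1st smallest replicate is 131.5; the 24th is 145.6.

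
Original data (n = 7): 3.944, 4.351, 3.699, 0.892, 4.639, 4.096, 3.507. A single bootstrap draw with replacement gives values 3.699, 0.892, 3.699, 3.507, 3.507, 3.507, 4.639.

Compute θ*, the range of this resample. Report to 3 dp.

Range = 4.639 − 0.892 = 3.747

θ* = 3.747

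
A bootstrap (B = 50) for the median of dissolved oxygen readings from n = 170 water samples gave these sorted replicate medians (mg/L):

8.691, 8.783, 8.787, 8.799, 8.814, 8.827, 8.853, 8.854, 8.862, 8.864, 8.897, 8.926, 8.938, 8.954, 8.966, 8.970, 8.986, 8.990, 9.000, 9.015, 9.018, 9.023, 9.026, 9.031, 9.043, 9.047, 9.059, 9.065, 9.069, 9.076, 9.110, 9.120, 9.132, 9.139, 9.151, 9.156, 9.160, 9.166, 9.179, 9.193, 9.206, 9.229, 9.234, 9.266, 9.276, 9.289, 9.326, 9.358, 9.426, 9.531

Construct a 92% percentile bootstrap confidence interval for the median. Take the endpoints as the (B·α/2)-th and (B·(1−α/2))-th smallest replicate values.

(8.783, 9.358)

α = 0.08; lower rank = 50 × 0.040 = 2; upper rank = 50 × 0.960 = 48.
The 2nd smallest replicate is 8.783; the 48th is 9.358.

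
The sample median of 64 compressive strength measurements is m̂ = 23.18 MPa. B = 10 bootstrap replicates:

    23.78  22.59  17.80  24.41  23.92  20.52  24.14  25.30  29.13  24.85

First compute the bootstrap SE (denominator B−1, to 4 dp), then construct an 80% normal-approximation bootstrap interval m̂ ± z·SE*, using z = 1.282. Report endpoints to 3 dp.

Mean of replicates = 23.6440; sum of squared deviations = 80.2430; SE* = √(80.2430/9) = 2.9859
Margin = 1.282 × 2.9859 = 3.8279
Interval: 23.18 ± 3.8279

(19.352, 27.008)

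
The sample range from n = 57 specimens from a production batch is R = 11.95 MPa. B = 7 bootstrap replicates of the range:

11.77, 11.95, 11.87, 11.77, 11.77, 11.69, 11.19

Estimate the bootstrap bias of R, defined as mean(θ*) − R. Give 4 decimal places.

bias = −0.2343

mean(θ*) = (11.77 + 11.95 + 11.87 + 11.77 + 11.77 + 11.69 + 11.19) / 7 = 11.71571
bias = 11.71571 − 11.95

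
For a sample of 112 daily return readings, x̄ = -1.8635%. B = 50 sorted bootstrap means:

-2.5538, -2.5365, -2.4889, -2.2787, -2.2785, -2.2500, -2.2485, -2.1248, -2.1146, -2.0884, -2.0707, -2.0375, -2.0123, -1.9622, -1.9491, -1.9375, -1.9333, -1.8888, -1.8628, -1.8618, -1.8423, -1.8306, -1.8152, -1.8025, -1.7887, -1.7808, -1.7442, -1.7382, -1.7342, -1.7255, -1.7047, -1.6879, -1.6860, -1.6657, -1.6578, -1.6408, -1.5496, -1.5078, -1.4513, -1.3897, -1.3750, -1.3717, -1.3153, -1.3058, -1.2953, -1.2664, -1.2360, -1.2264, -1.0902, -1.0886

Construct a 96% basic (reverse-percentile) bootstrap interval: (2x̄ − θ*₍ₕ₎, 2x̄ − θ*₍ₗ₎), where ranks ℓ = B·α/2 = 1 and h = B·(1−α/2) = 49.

Percentile endpoints at ranks 1 and 49: θ*₍1₎ = -2.5538, θ*₍49₎ = -1.0902.
Basic interval reflects these around x̄:
  lower = 2 × -1.8635 − -1.0902 = -2.6368
  upper = 2 × -1.8635 − -2.5538 = -1.1732

(-2.6368, -1.1732)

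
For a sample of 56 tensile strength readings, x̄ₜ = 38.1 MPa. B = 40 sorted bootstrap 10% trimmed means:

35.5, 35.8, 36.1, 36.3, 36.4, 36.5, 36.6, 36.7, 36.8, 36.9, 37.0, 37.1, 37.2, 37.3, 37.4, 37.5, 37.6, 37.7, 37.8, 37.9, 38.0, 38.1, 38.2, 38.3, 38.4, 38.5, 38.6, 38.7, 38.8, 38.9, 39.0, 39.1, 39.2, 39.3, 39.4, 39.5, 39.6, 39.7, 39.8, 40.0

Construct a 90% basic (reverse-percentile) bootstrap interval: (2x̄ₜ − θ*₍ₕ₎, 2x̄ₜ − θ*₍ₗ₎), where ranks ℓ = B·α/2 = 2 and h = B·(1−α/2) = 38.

Percentile endpoints at ranks 2 and 38: θ*₍2₎ = 35.8, θ*₍38₎ = 39.7.
Basic interval reflects these around x̄ₜ:
  lower = 2 × 38.1 − 39.7 = 36.5
  upper = 2 × 38.1 − 35.8 = 40.4

(36.5, 40.4)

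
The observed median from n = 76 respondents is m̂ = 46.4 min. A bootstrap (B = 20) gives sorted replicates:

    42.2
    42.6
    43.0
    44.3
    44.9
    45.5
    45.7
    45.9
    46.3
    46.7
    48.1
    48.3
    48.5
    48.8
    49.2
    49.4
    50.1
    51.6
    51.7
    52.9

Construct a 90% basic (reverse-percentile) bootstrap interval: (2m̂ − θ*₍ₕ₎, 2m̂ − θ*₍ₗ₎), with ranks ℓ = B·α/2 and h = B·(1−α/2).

Percentile endpoints at ranks 1 and 19: θ*₍1₎ = 42.2, θ*₍19₎ = 51.7.
Basic interval reflects these around m̂:
  lower = 2 × 46.4 − 51.7 = 41.1
  upper = 2 × 46.4 − 42.2 = 50.6

(41.1, 50.6)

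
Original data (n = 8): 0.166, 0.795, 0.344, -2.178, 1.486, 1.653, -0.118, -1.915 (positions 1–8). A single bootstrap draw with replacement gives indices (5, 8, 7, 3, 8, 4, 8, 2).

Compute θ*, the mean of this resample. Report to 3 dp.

θ* = -0.677

Resample values: 1.486, -1.915, -0.118, 0.344, -1.915, -2.178, -1.915, 0.795.
Mean = (1.486 + (-1.915) + (-0.118) + 0.344 + (-1.915) + (-2.178) + (-1.915) + 0.795) / 8 = -5.4160 / 8 = -0.677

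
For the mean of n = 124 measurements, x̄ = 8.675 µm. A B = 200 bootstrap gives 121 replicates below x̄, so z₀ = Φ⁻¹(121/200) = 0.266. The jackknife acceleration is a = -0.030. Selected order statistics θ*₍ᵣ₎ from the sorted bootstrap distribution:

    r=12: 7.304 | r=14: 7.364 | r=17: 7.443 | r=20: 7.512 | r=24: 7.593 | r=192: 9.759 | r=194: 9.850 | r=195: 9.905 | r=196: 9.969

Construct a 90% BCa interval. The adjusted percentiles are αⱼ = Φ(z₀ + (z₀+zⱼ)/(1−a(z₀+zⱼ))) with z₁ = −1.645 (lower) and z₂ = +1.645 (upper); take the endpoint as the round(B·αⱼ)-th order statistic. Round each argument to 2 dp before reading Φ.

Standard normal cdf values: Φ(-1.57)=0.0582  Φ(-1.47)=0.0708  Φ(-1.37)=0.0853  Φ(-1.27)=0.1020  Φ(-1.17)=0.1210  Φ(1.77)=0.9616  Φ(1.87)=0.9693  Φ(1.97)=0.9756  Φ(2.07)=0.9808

Lower: z₀ + z₁ = 0.266 + (-1.645) = -1.379; 1 − a(z₀+z₁) = 1 − (-0.030)(-1.379) = 0.9586; argument = 0.266 + (-1.379)/0.9586 = -1.1725 → -1.17.
α₁ = Φ(-1.17) = 0.1210; rank = round(200 × 0.1210) = 24; θ*₍24₎ = 7.593.
Upper: z₀ + z₂ = 1.911; 1 − a(z₀+z₂) = 1.0573; argument = 2.0734 → 2.07; α₂ = 0.9808; rank = 196; θ*₍196₎ = 9.969.

(7.593, 9.969)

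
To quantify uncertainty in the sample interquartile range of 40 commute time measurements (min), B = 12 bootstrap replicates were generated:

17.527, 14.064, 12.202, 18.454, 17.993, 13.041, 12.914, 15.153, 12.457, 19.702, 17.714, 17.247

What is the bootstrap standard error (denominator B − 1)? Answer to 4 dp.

Bootstrap SE is the standard deviation of the 12 replicate interquartile ranges.
Mean of replicates: (17.527 + 14.064 + 12.202 + 18.454 + 17.993 + 13.041 + 12.914 + 15.153 + 12.457 + 19.702 + 17.714 + 17.247) / 12 = 188.46800 / 12 = 15.70567
Sum of squared deviations: (+1.82133)² + (−1.64167)² + (−3.50367)² + (+2.74833)² + (+2.28733)² + (−2.66467)² + (−2.79167)² + (−0.55267)² + (−3.24867)² + (+3.99633)² + (+2.00833)² + (+1.54133)² = 79.20615
Variance = 79.20615 / 11 = 7.20056
SE* = √7.20056

SE* = 2.6834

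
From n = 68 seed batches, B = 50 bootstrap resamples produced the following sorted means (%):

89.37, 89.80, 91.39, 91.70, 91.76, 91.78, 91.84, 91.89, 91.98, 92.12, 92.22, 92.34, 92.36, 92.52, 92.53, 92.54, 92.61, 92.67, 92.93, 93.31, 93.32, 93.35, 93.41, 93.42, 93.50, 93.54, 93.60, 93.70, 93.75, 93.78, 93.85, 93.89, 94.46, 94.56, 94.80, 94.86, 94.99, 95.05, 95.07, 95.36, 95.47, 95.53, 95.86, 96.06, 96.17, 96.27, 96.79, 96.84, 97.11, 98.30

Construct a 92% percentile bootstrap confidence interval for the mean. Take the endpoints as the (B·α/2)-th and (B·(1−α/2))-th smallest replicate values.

(89.80, 96.84)

α = 0.08; lower rank = 50 × 0.040 = 2; upper rank = 50 × 0.960 = 48.
The 2nd smallest replicate is 89.80; the 48th is 96.84.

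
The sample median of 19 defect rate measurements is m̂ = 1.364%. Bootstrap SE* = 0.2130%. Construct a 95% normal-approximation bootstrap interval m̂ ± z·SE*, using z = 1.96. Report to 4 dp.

(0.9465, 1.7815)

Margin = 1.96 × 0.2130 = 0.41748
Interval: 1.364 ± 0.41748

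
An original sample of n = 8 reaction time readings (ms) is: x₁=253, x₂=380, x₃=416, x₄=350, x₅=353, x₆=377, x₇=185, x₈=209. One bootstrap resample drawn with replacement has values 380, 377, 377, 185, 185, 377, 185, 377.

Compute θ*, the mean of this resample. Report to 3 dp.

θ* = 305.375

Mean = (380 + 377 + 377 + 185 + 185 + 377 + 185 + 377) / 8 = 2443.0 / 8 = 305.375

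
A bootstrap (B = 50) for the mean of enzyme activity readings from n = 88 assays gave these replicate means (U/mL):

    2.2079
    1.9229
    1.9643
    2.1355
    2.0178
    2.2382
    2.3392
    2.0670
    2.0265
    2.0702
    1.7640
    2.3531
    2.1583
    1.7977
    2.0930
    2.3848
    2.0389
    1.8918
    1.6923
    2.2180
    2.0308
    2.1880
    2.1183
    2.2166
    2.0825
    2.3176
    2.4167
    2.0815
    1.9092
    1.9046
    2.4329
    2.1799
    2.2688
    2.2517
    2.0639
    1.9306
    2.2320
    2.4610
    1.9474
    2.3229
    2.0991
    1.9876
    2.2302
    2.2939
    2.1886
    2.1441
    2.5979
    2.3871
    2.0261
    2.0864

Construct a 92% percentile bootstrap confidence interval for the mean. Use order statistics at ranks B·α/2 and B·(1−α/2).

(1.7640, 2.4329)

Sorted replicates: 1.6923, 1.7640, 1.7977, 1.8918, 1.9046, 1.9092, 1.9229, 1.9306, 1.9474, 1.9643, 1.9876, 2.0178, 2.0261, 2.0265, 2.0308, 2.0389, 2.0639, 2.0670, 2.0702, 2.0815, 2.0825, 2.0864, 2.0930, 2.0991, 2.1183, 2.1355, 2.1441, 2.1583, 2.1799, 2.1880, 2.1886, 2.2079, 2.2166, 2.2180, 2.2302, 2.2320, 2.2382, 2.2517, 2.2688, 2.2939, 2.3176, 2.3229, 2.3392, 2.3531, 2.3848, 2.3871, 2.4167, 2.4329, 2.4610, 2.5979
α = 0.08; lower rank = 50 × 0.040 = 2; upper rank = 50 × 0.960 = 48.
The 2nd smallest replicate is 1.7640; the 48th is 2.4329.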